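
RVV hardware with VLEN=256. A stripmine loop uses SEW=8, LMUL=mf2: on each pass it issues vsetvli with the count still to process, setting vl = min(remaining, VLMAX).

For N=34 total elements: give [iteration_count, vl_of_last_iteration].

VLMAX = VLEN×LMUL/SEW = 256×1/2/8 = 16
N=34: ⌈34/16⌉ = 3 iters; last vl = 34 − 2×16 = 2

[iterations, last_vl] = [3, 2]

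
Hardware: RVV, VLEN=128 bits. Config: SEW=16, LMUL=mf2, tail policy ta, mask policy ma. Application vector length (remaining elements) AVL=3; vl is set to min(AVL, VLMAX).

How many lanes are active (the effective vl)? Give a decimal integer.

vl = 3

VLMAX = (128 × 1/2) / 16 = 4 lanes
AVL=3 ≤ VLMAX=4, so vl = 3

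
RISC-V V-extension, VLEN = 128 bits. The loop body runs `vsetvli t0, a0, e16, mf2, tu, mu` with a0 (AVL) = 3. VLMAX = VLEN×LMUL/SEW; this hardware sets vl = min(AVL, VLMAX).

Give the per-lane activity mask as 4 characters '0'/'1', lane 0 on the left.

VLMAX = (128 × 1/2) / 16 = 4 lanes
vl = min(AVL, VLMAX) = min(3, 4) = 3
bits (lane 0 leftmost): 1110

predicate = 1110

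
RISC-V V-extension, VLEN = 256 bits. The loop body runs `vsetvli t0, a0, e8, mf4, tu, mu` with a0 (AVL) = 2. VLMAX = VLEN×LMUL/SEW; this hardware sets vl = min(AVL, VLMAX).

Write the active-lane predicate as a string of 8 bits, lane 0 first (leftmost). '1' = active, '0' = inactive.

predicate = 11000000

lanes per group: 256·1/4/8 = 8
vl = min(AVL, VLMAX) = min(2, 8) = 2
bits (lane 0 leftmost): 11000000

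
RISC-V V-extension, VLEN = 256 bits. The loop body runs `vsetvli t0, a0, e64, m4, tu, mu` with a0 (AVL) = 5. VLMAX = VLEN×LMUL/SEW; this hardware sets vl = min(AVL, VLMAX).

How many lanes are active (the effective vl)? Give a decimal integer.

VLMAX = VLEN×LMUL/SEW = 256×4/64 = 16
vl ← min(5, 16) = 5

vl = 5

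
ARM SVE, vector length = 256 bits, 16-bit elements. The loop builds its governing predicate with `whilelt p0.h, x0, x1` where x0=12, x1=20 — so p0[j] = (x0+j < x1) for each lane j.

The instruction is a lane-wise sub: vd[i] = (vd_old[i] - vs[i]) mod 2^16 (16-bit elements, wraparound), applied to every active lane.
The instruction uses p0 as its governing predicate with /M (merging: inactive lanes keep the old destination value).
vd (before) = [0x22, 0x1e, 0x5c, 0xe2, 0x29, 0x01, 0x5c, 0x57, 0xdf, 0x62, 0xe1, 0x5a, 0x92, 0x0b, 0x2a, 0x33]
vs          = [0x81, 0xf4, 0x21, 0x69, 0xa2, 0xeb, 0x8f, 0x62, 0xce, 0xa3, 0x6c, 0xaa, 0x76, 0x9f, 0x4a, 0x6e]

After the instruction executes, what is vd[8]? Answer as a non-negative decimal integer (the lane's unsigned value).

lane count: 256 div 16 = 16
whilelt: lane j active iff 12+j < 20 → j < 8 → 8 active
  i=0: sub(0x22,0x81) → 65441
  i=1: sub(0x1e,0xf4) → 65322
  i=2: sub(0x5c,0x21) → 59
  i=3: sub(0xe2,0x69) → 121
  i=4: sub(0x29,0xa2) → 65415
  i=5: sub(0x01,0xeb) → 65302
  i=6: sub(0x5c,0x8f) → 65485
  i=7: sub(0x57,0x62) → 65525
  i=8: tail/keep → 223
  i=9: tail/keep → 98
  i=10: tail/keep → 225
  i=11: tail/keep → 90
  i=12: tail/keep → 146
  i=13: tail/keep → 11
  i=14: tail/keep → 42
  i=15: tail/keep → 51

vd[8] = 223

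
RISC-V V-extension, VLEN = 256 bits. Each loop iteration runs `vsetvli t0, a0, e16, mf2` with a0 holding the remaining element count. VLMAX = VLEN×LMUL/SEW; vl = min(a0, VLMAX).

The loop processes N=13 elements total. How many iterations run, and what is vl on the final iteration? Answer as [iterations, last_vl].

VLMAX = (256 × 1/2) / 16 = 8 lanes
N=13: ⌈13/8⌉ = 2 iters; last vl = 13 − 1×8 = 5

[iterations, last_vl] = [2, 5]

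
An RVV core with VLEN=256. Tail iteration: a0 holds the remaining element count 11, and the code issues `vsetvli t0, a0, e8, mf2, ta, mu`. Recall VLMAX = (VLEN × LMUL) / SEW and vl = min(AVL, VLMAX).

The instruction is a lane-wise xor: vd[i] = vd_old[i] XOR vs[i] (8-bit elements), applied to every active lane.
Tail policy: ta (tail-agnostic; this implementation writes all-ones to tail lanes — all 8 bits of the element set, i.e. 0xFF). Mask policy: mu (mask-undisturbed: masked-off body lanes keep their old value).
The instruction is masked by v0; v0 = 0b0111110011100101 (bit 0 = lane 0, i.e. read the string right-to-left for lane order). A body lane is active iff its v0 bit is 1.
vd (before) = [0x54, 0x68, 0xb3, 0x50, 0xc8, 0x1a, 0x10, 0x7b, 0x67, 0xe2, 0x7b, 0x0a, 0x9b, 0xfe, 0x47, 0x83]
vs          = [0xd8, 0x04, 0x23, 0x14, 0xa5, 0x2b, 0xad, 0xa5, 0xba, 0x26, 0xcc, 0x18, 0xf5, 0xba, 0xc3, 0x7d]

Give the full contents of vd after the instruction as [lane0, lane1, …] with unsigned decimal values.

vd = [140, 104, 144, 80, 200, 49, 189, 222, 103, 226, 183, 255, 255, 255, 255, 255]

VLMAX = VLEN×LMUL/SEW = 256×1/2/8 = 16
vl = min(AVL, VLMAX) = min(11, 16) = 11
vd[0] xor(0x54,0xd8) -> 0x8c
vd[1] mask-off/keep -> 0x68
vd[2] xor(0xb3,0x23) -> 0x90
vd[3] mask-off/keep -> 0x50
vd[4] mask-off/keep -> 0xc8
vd[5] xor(0x1a,0x2b) -> 0x31
vd[6] xor(0x10,0xad) -> 0xbd
vd[7] xor(0x7b,0xa5) -> 0xde
vd[8] mask-off/keep -> 0x67
vd[9] mask-off/keep -> 0xe2
vd[10] xor(0x7b,0xcc) -> 0xb7
vd[11] tail/ones -> 0xff
vd[12] tail/ones -> 0xff
vd[13] tail/ones -> 0xff
vd[14] tail/ones -> 0xff
vd[15] tail/ones -> 0xff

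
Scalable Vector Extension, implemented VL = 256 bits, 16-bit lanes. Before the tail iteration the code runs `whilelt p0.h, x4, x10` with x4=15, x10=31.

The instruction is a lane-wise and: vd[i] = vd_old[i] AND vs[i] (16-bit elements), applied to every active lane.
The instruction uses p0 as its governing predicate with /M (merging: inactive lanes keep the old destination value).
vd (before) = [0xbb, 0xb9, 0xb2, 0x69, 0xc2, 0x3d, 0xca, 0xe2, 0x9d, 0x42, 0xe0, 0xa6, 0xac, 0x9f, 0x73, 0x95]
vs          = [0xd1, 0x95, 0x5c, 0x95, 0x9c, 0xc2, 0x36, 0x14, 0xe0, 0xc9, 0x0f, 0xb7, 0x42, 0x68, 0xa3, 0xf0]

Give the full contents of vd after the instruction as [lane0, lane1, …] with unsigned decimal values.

256-bit reg / 16-bit elem → 16 lanes
active while 15+j < 31, i.e. j ∈ [0,16) capped at 16 ⇒ 16
  i=0: and(0xbb,0xd1) → 145
  i=1: and(0xb9,0x95) → 145
  i=2: and(0xb2,0x5c) → 16
  i=3: and(0x69,0x95) → 1
  i=4: and(0xc2,0x9c) → 128
  i=5: and(0x3d,0xc2) → 0
  i=6: and(0xca,0x36) → 2
  i=7: and(0xe2,0x14) → 0
  i=8: and(0x9d,0xe0) → 128
  i=9: and(0x42,0xc9) → 64
  i=10: and(0xe0,0x0f) → 0
  i=11: and(0xa6,0xb7) → 166
  i=12: and(0xac,0x42) → 0
  i=13: and(0x9f,0x68) → 8
  i=14: and(0x73,0xa3) → 35
  i=15: and(0x95,0xf0) → 144

vd = [145, 145, 16, 1, 128, 0, 2, 0, 128, 64, 0, 166, 0, 8, 35, 144]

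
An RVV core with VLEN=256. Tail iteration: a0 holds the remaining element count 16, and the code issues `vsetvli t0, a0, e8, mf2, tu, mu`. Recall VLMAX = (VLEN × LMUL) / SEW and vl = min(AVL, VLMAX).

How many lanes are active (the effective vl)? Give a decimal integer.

vl = 16

VLMAX = VLEN×LMUL/SEW = 256×1/2/8 = 16
vl = min(AVL, VLMAX) = min(16, 16) = 16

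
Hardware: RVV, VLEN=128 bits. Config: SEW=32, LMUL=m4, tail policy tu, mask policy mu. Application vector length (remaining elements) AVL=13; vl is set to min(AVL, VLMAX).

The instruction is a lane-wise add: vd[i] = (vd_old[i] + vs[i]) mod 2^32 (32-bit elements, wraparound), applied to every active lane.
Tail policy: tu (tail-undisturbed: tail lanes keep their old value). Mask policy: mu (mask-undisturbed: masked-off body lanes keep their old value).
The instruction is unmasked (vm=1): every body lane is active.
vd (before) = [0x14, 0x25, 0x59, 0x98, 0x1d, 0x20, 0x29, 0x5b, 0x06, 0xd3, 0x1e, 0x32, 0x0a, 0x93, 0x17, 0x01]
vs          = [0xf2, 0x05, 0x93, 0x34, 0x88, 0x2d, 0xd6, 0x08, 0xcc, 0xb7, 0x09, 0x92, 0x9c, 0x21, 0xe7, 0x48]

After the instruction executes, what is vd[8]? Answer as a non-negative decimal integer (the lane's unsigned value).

vd[8] = 210

lanes per group: 128·4/32 = 16
vl ← min(13, 16) = 13
lane  0: add(0x14,0xf2) ⇒ 0x106
lane  1: add(0x25,0x05) ⇒ 0x2a
lane  2: add(0x59,0x93) ⇒ 0xec
lane  3: add(0x98,0x34) ⇒ 0xcc
lane  4: add(0x1d,0x88) ⇒ 0xa5
lane  5: add(0x20,0x2d) ⇒ 0x4d
lane  6: add(0x29,0xd6) ⇒ 0xff
lane  7: add(0x5b,0x08) ⇒ 0x63
lane  8: add(0x06,0xcc) ⇒ 0xd2
lane  9: add(0xd3,0xb7) ⇒ 0x18a
lane 10: add(0x1e,0x09) ⇒ 0x27
lane 11: add(0x32,0x92) ⇒ 0xc4
lane 12: add(0x0a,0x9c) ⇒ 0xa6
lane 13: tail/keep ⇒ 0x93
lane 14: tail/keep ⇒ 0x17
lane 15: tail/keep ⇒ 0x01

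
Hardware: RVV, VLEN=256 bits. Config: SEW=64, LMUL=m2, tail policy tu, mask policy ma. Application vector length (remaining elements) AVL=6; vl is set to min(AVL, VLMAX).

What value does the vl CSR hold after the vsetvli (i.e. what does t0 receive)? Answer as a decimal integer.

VLMAX = VLEN×LMUL/SEW = 256×2/64 = 8
vl ← min(6, 8) = 6

vl = 6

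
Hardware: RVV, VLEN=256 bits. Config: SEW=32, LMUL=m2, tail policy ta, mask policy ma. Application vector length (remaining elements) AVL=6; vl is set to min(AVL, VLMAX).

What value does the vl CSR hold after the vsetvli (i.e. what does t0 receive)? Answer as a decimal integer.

vl = 6

VLMAX = (256 × 2) / 32 = 16 lanes
vl ← min(6, 16) = 6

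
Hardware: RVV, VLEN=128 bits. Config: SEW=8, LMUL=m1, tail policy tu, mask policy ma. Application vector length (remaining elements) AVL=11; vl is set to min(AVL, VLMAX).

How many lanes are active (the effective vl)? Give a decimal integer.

vl = 11

lanes per group: 128·1/8 = 16
AVL=11 ≤ VLMAX=16, so vl = 11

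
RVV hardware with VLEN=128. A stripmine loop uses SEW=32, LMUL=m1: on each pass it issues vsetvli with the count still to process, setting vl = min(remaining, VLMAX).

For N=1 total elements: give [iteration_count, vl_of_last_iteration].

[iterations, last_vl] = [1, 1]

lanes per group: 128·1/32 = 4
iterations = ceil(1/4) = 1; final-pass vl = 1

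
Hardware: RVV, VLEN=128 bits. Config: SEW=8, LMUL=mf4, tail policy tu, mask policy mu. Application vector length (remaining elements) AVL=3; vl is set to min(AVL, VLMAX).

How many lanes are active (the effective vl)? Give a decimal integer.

lanes per group: 128·1/4/8 = 4
vl ← min(3, 4) = 3

vl = 3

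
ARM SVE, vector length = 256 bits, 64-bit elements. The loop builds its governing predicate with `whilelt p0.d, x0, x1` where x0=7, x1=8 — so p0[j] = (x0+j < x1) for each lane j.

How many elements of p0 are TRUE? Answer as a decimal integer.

lane count: 256 div 64 = 4
whilelt: lane j active iff 7+j < 8 → j < 1 → 1 active

vl = 1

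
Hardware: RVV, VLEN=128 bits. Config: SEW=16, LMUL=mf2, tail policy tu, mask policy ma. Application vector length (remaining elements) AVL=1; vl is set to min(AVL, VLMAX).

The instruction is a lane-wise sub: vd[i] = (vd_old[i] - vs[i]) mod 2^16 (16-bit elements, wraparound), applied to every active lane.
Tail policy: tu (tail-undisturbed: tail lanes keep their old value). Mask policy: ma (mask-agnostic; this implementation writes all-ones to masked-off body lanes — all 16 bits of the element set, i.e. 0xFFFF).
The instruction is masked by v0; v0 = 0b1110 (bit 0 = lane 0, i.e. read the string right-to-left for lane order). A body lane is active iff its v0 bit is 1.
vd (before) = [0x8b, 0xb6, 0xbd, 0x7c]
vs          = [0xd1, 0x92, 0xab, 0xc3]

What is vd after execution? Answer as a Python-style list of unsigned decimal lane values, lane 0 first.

vd = [65535, 182, 189, 124]

lanes per group: 128·1/2/16 = 4
vl ← min(1, 4) = 1
[0] mask-off/ones = 0xffff
[1] tail/keep = 0xb6
[2] tail/keep = 0xbd
[3] tail/keep = 0x7c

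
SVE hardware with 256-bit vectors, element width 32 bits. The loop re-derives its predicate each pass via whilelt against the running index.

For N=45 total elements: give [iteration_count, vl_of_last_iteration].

register lanes = 256/32 = 8
N=45: ⌈45/8⌉ = 6 iters; last vl = 45 − 5×8 = 5

[iterations, last_vl] = [6, 5]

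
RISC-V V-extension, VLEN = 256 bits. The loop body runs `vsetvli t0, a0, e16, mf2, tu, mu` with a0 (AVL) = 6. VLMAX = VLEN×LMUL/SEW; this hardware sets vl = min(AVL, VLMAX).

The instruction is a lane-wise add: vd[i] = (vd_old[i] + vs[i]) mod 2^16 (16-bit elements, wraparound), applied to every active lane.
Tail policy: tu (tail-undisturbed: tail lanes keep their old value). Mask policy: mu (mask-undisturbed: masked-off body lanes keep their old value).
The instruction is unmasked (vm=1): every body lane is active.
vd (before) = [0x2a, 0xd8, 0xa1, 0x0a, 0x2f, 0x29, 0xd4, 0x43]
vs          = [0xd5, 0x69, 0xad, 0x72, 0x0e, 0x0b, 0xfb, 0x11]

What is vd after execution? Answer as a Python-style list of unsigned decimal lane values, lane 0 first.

VLMAX = (256 × 1/2) / 16 = 8 lanes
AVL=6 ≤ VLMAX=8, so vl = 6
lane  0: add(0x2a,0xd5) ⇒ 0xff
lane  1: add(0xd8,0x69) ⇒ 0x141
lane  2: add(0xa1,0xad) ⇒ 0x14e
lane  3: add(0x0a,0x72) ⇒ 0x7c
lane  4: add(0x2f,0x0e) ⇒ 0x3d
lane  5: add(0x29,0x0b) ⇒ 0x34
lane  6: tail/keep ⇒ 0xd4
lane  7: tail/keep ⇒ 0x43

vd = [255, 321, 334, 124, 61, 52, 212, 67]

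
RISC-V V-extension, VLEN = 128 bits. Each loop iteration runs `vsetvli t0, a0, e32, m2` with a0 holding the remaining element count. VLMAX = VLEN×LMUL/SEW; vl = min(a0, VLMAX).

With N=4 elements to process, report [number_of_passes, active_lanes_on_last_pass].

VLMAX = VLEN×LMUL/SEW = 128×2/32 = 8
4 elements at 8/iter → 1 passes, remainder 4 on the last

[iterations, last_vl] = [1, 4]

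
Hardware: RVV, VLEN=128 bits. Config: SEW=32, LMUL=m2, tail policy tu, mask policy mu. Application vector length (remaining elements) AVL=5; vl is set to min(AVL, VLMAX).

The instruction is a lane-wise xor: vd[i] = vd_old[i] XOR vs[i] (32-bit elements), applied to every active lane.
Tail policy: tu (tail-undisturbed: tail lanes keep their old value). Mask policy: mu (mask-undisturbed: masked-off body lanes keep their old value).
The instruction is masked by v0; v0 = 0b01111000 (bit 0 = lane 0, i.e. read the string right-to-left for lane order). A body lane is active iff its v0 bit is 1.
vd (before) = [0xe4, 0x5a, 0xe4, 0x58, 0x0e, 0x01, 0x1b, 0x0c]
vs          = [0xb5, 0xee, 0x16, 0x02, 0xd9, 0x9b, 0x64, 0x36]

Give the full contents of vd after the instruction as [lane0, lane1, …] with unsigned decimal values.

vd = [228, 90, 228, 90, 215, 1, 27, 12]

VLMAX = VLEN×LMUL/SEW = 128×2/32 = 8
vl = min(AVL, VLMAX) = min(5, 8) = 5
  i=0: mask-off/keep → 228
  i=1: mask-off/keep → 90
  i=2: mask-off/keep → 228
  i=3: xor(0x58,0x02) → 90
  i=4: xor(0x0e,0xd9) → 215
  i=5: tail/keep → 1
  i=6: tail/keep → 27
  i=7: tail/keep → 12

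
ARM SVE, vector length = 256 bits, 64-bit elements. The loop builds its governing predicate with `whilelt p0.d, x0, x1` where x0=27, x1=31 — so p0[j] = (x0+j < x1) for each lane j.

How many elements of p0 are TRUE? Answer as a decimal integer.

vl = 4

lane count: 256 div 64 = 4
whilelt: lane j active iff 27+j < 31 → j < 4 → 4 active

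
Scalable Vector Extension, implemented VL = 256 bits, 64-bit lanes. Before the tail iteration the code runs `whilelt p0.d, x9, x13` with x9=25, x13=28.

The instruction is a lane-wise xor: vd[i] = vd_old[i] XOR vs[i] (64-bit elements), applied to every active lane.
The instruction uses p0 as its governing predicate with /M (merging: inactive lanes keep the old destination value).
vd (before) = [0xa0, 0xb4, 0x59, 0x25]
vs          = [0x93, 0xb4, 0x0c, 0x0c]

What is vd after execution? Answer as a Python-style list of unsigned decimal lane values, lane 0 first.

lane count: 256 div 64 = 4
p0[j] = (25+j < 28); true for j=0..2 → 3 lanes set
[0] xor(0xa0,0x93) = 0x33
[1] xor(0xb4,0xb4) = 0x00
[2] xor(0x59,0x0c) = 0x55
[3] tail/keep = 0x25

vd = [51, 0, 85, 37]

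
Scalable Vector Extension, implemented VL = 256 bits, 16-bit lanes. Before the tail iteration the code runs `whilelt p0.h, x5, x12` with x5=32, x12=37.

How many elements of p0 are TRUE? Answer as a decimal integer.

vl = 5

register lanes = 256/16 = 16
p0[j] = (32+j < 37); true for j=0..4 → 5 lanes set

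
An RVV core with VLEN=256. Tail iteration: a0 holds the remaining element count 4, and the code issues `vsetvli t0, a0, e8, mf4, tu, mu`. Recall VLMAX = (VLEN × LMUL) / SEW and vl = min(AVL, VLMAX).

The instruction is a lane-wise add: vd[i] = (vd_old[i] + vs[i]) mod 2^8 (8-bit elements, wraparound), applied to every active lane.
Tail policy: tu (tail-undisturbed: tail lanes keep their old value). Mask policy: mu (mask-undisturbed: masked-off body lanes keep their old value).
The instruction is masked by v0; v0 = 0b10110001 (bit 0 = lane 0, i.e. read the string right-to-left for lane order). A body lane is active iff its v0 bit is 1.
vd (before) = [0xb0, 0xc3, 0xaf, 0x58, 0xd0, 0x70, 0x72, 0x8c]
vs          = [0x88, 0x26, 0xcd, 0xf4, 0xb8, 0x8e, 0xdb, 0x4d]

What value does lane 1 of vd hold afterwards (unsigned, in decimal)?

VLMAX = VLEN×LMUL/SEW = 256×1/4/8 = 8
AVL=4 ≤ VLMAX=8, so vl = 4
  i=0: add(0xb0,0x88) → 56
  i=1: mask-off/keep → 195
  i=2: mask-off/keep → 175
  i=3: mask-off/keep → 88
  i=4: tail/keep → 208
  i=5: tail/keep → 112
  i=6: tail/keep → 114
  i=7: tail/keep → 140

vd[1] = 195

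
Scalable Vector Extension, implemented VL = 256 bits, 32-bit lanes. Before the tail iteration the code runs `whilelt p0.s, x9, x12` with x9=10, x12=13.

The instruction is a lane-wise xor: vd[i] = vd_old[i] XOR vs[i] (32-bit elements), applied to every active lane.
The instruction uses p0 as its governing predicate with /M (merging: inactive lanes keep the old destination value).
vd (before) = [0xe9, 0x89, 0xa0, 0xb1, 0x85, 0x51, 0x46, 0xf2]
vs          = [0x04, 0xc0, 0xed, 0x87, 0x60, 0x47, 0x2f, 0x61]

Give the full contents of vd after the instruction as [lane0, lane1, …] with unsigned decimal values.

vd = [237, 73, 77, 177, 133, 81, 70, 242]

lane count: 256 div 32 = 8
whilelt: lane j active iff 10+j < 13 → j < 3 → 3 active
  i=0: xor(0xe9,0x04) → 237
  i=1: xor(0x89,0xc0) → 73
  i=2: xor(0xa0,0xed) → 77
  i=3: tail/keep → 177
  i=4: tail/keep → 133
  i=5: tail/keep → 81
  i=6: tail/keep → 70
  i=7: tail/keep → 242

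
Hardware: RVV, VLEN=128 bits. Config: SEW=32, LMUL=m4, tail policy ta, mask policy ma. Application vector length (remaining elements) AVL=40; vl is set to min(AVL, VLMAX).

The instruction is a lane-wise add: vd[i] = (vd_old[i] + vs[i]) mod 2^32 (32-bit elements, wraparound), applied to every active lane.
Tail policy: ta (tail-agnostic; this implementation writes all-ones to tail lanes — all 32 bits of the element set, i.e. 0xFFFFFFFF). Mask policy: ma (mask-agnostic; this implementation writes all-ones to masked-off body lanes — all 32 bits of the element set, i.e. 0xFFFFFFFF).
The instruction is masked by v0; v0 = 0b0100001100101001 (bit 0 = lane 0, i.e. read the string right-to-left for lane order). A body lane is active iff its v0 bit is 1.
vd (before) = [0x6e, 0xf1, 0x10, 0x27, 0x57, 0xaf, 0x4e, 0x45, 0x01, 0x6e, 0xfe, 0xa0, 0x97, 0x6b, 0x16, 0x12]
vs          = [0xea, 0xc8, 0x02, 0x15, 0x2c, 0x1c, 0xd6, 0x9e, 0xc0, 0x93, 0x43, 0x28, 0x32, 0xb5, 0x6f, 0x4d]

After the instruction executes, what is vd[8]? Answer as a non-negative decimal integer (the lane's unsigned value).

VLMAX = VLEN×LMUL/SEW = 128×4/32 = 16
vl = min(AVL, VLMAX) = min(40, 16) = 16
vd[0] add(0x6e,0xea) -> 0x158
vd[1] mask-off/ones -> 0xffffffff
vd[2] mask-off/ones -> 0xffffffff
vd[3] add(0x27,0x15) -> 0x3c
vd[4] mask-off/ones -> 0xffffffff
vd[5] add(0xaf,0x1c) -> 0xcb
vd[6] mask-off/ones -> 0xffffffff
vd[7] mask-off/ones -> 0xffffffff
vd[8] add(0x01,0xc0) -> 0xc1
vd[9] add(0x6e,0x93) -> 0x101
vd[10] mask-off/ones -> 0xffffffff
vd[11] mask-off/ones -> 0xffffffff
vd[12] mask-off/ones -> 0xffffffff
vd[13] mask-off/ones -> 0xffffffff
vd[14] add(0x16,0x6f) -> 0x85
vd[15] mask-off/ones -> 0xffffffff

vd[8] = 193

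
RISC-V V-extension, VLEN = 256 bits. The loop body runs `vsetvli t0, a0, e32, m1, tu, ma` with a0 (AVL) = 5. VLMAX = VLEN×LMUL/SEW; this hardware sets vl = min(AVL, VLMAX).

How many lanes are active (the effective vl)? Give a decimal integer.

vl = 5

lanes per group: 256·1/32 = 8
vl = min(AVL, VLMAX) = min(5, 8) = 5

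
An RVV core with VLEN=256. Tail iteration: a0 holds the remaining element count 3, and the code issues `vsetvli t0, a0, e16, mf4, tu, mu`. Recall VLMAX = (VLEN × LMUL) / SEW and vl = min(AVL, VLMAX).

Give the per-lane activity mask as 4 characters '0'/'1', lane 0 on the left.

VLMAX = (256 × 1/4) / 16 = 4 lanes
AVL=3 ≤ VLMAX=4, so vl = 3
bits (lane 0 leftmost): 1110

predicate = 1110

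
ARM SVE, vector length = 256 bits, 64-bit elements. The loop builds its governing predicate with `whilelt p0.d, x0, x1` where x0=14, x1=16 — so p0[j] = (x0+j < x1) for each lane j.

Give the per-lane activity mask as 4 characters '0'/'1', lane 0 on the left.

register lanes = 256/64 = 4
active while 14+j < 16, i.e. j ∈ [0,2) capped at 4 ⇒ 2
bits (lane 0 leftmost): 1100

predicate = 1100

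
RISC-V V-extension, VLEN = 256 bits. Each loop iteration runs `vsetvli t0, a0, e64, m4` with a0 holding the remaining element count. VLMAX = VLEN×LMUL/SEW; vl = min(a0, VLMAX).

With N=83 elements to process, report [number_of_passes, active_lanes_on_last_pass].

VLMAX = VLEN×LMUL/SEW = 256×4/64 = 16
N=83: ⌈83/16⌉ = 6 iters; last vl = 83 − 5×16 = 3

[iterations, last_vl] = [6, 3]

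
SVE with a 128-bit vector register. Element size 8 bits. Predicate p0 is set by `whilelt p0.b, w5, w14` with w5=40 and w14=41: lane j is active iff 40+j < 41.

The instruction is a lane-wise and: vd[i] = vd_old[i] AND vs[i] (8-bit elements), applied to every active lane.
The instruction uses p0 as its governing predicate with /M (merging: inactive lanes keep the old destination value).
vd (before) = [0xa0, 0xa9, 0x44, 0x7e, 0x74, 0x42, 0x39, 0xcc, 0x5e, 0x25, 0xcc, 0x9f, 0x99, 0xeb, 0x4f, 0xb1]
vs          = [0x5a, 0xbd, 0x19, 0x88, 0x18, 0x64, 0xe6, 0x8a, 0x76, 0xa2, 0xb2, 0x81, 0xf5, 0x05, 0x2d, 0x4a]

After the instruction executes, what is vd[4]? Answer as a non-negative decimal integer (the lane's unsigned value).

vd[4] = 116

register lanes = 128/8 = 16
p0[j] = (40+j < 41); true for j=0..0 → 1 lanes set
lane  0: and(0xa0,0x5a) ⇒ 0x00
lane  1: tail/keep ⇒ 0xa9
lane  2: tail/keep ⇒ 0x44
lane  3: tail/keep ⇒ 0x7e
lane  4: tail/keep ⇒ 0x74
lane  5: tail/keep ⇒ 0x42
lane  6: tail/keep ⇒ 0x39
lane  7: tail/keep ⇒ 0xcc
lane  8: tail/keep ⇒ 0x5e
lane  9: tail/keep ⇒ 0x25
lane 10: tail/keep ⇒ 0xcc
lane 11: tail/keep ⇒ 0x9f
lane 12: tail/keep ⇒ 0x99
lane 13: tail/keep ⇒ 0xeb
lane 14: tail/keep ⇒ 0x4f
lane 15: tail/keep ⇒ 0xb1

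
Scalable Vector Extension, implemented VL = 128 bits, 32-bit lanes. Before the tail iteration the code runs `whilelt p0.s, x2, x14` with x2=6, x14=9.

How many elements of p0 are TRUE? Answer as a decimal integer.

vl = 3

register lanes = 128/32 = 4
whilelt: lane j active iff 6+j < 9 → j < 3 → 3 active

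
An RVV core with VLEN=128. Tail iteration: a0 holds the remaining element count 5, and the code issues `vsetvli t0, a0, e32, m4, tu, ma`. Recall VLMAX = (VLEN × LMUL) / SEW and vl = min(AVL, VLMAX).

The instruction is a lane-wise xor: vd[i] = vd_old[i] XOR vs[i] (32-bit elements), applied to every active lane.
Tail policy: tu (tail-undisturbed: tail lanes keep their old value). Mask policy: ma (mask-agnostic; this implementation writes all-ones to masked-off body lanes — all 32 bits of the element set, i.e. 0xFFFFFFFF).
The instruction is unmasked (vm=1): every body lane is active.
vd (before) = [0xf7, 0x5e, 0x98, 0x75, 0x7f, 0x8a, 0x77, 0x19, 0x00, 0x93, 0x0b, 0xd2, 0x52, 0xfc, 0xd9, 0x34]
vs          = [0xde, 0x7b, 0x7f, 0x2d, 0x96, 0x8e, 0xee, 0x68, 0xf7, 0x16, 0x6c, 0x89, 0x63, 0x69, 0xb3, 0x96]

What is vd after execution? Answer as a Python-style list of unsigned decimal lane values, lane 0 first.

VLMAX = VLEN×LMUL/SEW = 128×4/32 = 16
AVL=5 ≤ VLMAX=16, so vl = 5
[0] xor(0xf7,0xde) = 0x29
[1] xor(0x5e,0x7b) = 0x25
[2] xor(0x98,0x7f) = 0xe7
[3] xor(0x75,0x2d) = 0x58
[4] xor(0x7f,0x96) = 0xe9
[5] tail/keep = 0x8a
[6] tail/keep = 0x77
[7] tail/keep = 0x19
[8] tail/keep = 0x00
[9] tail/keep = 0x93
[10] tail/keep = 0x0b
[11] tail/keep = 0xd2
[12] tail/keep = 0x52
[13] tail/keep = 0xfc
[14] tail/keep = 0xd9
[15] tail/keep = 0x34

vd = [41, 37, 231, 88, 233, 138, 119, 25, 0, 147, 11, 210, 82, 252, 217, 52]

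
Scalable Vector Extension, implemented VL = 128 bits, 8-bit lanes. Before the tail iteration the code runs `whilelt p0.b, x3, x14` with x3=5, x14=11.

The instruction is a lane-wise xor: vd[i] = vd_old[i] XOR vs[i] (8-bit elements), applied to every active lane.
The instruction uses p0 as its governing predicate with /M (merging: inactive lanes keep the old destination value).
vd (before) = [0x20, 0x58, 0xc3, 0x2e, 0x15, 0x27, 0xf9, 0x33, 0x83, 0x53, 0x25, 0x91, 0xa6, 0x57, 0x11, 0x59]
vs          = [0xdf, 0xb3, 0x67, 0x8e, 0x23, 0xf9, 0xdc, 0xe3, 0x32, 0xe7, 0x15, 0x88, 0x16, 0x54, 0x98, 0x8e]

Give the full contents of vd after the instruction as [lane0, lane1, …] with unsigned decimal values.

vd = [255, 235, 164, 160, 54, 222, 249, 51, 131, 83, 37, 145, 166, 87, 17, 89]

register lanes = 128/8 = 16
active while 5+j < 11, i.e. j ∈ [0,6) capped at 16 ⇒ 6
  i=0: xor(0x20,0xdf) → 255
  i=1: xor(0x58,0xb3) → 235
  i=2: xor(0xc3,0x67) → 164
  i=3: xor(0x2e,0x8e) → 160
  i=4: xor(0x15,0x23) → 54
  i=5: xor(0x27,0xf9) → 222
  i=6: tail/keep → 249
  i=7: tail/keep → 51
  i=8: tail/keep → 131
  i=9: tail/keep → 83
  i=10: tail/keep → 37
  i=11: tail/keep → 145
  i=12: tail/keep → 166
  i=13: tail/keep → 87
  i=14: tail/keep → 17
  i=15: tail/keep → 89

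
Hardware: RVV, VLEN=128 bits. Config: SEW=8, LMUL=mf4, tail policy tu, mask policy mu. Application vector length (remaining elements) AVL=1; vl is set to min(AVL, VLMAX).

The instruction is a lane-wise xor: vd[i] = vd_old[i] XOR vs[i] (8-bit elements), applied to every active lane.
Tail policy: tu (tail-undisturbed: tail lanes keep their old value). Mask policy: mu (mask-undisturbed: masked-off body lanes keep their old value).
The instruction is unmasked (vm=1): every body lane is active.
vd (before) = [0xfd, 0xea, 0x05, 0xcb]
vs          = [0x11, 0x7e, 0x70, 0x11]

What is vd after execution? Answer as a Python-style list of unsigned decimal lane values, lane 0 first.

VLMAX = VLEN×LMUL/SEW = 128×1/4/8 = 4
vl = min(AVL, VLMAX) = min(1, 4) = 1
lane  0: xor(0xfd,0x11) ⇒ 0xec
lane  1: tail/keep ⇒ 0xea
lane  2: tail/keep ⇒ 0x05
lane  3: tail/keep ⇒ 0xcb

vd = [236, 234, 5, 203]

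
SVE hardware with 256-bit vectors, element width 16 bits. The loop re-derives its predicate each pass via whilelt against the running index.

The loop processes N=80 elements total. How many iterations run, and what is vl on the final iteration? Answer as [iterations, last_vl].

[iterations, last_vl] = [5, 16]

register lanes = 256/16 = 16
N=80: ⌈80/16⌉ = 5 iters; last vl = 80 − 4×16 = 16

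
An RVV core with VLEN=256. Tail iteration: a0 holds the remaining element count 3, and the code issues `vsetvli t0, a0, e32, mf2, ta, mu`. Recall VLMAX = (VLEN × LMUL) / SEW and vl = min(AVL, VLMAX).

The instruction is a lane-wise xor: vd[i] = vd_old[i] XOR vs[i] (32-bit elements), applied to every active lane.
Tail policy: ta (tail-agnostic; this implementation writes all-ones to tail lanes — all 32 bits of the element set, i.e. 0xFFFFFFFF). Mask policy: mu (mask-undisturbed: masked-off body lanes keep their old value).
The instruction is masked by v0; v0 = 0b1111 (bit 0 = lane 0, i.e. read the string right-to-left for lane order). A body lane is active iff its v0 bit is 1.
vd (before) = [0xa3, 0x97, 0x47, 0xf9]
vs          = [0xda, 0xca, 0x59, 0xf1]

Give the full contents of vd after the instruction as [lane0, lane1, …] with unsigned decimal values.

VLMAX = VLEN×LMUL/SEW = 256×1/2/32 = 4
vl = min(AVL, VLMAX) = min(3, 4) = 3
lane  0: xor(0xa3,0xda) ⇒ 0x79
lane  1: xor(0x97,0xca) ⇒ 0x5d
lane  2: xor(0x47,0x59) ⇒ 0x1e
lane  3: tail/ones ⇒ 0xffffffff

vd = [121, 93, 30, 4294967295]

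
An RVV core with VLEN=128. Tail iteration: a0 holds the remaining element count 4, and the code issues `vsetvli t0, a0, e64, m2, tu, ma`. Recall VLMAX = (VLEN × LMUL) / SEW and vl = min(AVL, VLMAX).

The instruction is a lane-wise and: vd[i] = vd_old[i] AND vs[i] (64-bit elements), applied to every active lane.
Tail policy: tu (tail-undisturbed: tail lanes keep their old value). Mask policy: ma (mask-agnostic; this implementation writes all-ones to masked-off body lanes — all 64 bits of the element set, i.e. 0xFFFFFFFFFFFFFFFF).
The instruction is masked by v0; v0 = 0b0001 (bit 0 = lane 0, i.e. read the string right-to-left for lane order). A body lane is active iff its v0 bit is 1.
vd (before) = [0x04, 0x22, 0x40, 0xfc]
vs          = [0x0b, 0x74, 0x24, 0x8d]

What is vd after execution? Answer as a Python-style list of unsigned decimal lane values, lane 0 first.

vd = [0, 18446744073709551615, 18446744073709551615, 18446744073709551615]

lanes per group: 128·2/64 = 4
AVL=4 ≤ VLMAX=4, so vl = 4
[0] and(0x04,0x0b) = 0x00
[1] mask-off/ones = 0xffffffffffffffff
[2] mask-off/ones = 0xffffffffffffffff
[3] mask-off/ones = 0xffffffffffffffff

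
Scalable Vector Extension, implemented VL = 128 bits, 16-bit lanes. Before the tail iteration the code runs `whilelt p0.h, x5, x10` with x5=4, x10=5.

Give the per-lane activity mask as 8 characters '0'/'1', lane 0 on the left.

predicate = 10000000

lane count: 128 div 16 = 8
active while 4+j < 5, i.e. j ∈ [0,1) capped at 8 ⇒ 1
bits (lane 0 leftmost): 10000000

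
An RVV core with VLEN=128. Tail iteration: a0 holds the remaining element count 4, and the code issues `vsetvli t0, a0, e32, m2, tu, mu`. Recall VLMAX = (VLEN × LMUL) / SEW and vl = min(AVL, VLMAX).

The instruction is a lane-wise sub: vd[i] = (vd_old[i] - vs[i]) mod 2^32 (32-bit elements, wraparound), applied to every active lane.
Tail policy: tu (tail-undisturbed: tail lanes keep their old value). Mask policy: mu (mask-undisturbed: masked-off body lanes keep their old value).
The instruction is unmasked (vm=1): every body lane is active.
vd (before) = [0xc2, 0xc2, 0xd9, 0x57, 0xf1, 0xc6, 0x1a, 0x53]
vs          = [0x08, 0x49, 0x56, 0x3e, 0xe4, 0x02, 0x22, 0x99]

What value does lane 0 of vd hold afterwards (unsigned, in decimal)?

vd[0] = 186

lanes per group: 128·2/32 = 8
vl = min(AVL, VLMAX) = min(4, 8) = 4
[0] sub(0xc2,0x08) = 0xba
[1] sub(0xc2,0x49) = 0x79
[2] sub(0xd9,0x56) = 0x83
[3] sub(0x57,0x3e) = 0x19
[4] tail/keep = 0xf1
[5] tail/keep = 0xc6
[6] tail/keep = 0x1a
[7] tail/keep = 0x53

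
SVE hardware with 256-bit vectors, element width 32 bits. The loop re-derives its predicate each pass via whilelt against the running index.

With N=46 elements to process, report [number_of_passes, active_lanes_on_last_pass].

register lanes = 256/32 = 8
iterations = ceil(46/8) = 6; final-pass vl = 6

[iterations, last_vl] = [6, 6]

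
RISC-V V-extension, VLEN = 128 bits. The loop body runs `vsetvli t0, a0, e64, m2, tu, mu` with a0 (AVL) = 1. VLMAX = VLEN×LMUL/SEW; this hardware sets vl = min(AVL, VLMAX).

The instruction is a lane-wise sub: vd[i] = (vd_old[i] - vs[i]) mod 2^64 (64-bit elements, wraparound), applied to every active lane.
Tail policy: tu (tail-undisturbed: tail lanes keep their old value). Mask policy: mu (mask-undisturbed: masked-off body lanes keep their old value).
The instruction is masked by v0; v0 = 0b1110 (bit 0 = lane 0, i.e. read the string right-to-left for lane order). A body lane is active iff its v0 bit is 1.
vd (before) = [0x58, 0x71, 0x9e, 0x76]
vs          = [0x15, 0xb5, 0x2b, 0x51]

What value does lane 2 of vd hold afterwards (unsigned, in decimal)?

vd[2] = 158

VLMAX = VLEN×LMUL/SEW = 128×2/64 = 4
vl ← min(1, 4) = 1
vd[0] mask-off/keep -> 0x58
vd[1] tail/keep -> 0x71
vd[2] tail/keep -> 0x9e
vd[3] tail/keep -> 0x76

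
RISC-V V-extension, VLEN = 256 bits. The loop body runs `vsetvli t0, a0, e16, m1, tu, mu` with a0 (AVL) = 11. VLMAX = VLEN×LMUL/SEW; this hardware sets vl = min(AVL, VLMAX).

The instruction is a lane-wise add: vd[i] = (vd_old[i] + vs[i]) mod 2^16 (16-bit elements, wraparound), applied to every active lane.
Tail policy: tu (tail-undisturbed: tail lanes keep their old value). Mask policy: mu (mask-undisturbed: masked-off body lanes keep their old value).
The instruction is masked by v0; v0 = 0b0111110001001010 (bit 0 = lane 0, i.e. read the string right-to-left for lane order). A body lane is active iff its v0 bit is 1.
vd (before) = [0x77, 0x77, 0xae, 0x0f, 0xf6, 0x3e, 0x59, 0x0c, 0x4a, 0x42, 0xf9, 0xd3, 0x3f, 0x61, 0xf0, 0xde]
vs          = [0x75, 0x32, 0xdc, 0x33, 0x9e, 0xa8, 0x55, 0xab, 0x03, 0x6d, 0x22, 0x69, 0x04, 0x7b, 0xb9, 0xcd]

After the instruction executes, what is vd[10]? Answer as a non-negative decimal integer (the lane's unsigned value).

vd[10] = 283

lanes per group: 256·1/16 = 16
AVL=11 ≤ VLMAX=16, so vl = 11
vd[0] mask-off/keep -> 0x77
vd[1] add(0x77,0x32) -> 0xa9
vd[2] mask-off/keep -> 0xae
vd[3] add(0x0f,0x33) -> 0x42
vd[4] mask-off/keep -> 0xf6
vd[5] mask-off/keep -> 0x3e
vd[6] add(0x59,0x55) -> 0xae
vd[7] mask-off/keep -> 0x0c
vd[8] mask-off/keep -> 0x4a
vd[9] mask-off/keep -> 0x42
vd[10] add(0xf9,0x22) -> 0x11b
vd[11] tail/keep -> 0xd3
vd[12] tail/keep -> 0x3f
vd[13] tail/keep -> 0x61
vd[14] tail/keep -> 0xf0
vd[15] tail/keep -> 0xde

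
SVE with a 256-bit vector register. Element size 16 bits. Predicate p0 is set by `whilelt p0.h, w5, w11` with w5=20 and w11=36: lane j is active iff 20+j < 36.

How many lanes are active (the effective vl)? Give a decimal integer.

lane count: 256 div 16 = 16
p0[j] = (20+j < 36); true for j=0..15 → 16 lanes set

vl = 16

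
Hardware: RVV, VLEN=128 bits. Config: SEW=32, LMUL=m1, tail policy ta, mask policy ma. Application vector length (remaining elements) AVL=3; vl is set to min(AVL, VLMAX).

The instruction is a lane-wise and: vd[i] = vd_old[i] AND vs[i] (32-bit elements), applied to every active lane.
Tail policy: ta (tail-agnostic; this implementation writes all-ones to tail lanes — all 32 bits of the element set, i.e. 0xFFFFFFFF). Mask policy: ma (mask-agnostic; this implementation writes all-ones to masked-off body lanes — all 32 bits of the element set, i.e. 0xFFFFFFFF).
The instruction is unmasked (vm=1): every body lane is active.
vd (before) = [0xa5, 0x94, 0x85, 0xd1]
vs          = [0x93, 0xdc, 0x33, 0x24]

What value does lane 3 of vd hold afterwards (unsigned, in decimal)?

lanes per group: 128·1/32 = 4
vl ← min(3, 4) = 3
[0] and(0xa5,0x93) = 0x81
[1] and(0x94,0xdc) = 0x94
[2] and(0x85,0x33) = 0x01
[3] tail/ones = 0xffffffff

vd[3] = 4294967295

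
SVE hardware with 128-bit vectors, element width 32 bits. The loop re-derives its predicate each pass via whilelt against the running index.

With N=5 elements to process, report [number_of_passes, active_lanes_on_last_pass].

[iterations, last_vl] = [2, 1]

register lanes = 128/32 = 4
iterations = ceil(5/4) = 2; final-pass vl = 1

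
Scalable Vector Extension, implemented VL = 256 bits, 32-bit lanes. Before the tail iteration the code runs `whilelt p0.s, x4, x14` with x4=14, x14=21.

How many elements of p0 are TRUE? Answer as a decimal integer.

register lanes = 256/32 = 8
whilelt: lane j active iff 14+j < 21 → j < 7 → 7 active

vl = 7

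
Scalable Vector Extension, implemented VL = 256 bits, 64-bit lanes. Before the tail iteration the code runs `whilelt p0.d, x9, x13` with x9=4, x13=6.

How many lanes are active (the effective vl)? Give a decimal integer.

lane count: 256 div 64 = 4
p0[j] = (4+j < 6); true for j=0..1 → 2 lanes set

vl = 2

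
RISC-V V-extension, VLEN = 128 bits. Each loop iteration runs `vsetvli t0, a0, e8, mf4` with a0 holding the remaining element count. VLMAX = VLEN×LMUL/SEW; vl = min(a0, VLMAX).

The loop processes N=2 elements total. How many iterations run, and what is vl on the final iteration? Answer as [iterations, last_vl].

lanes per group: 128·1/4/8 = 4
2 elements at 4/iter → 1 passes, remainder 2 on the last

[iterations, last_vl] = [1, 2]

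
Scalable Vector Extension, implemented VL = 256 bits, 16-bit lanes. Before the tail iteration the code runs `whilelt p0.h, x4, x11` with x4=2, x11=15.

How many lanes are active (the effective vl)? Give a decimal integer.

vl = 13

lane count: 256 div 16 = 16
p0[j] = (2+j < 15); true for j=0..12 → 13 lanes set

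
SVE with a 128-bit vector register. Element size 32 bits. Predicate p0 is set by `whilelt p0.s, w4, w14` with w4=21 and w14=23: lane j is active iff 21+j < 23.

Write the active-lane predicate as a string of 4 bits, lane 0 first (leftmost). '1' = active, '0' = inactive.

predicate = 1100

register lanes = 128/32 = 4
active while 21+j < 23, i.e. j ∈ [0,2) capped at 4 ⇒ 2
bits (lane 0 leftmost): 1100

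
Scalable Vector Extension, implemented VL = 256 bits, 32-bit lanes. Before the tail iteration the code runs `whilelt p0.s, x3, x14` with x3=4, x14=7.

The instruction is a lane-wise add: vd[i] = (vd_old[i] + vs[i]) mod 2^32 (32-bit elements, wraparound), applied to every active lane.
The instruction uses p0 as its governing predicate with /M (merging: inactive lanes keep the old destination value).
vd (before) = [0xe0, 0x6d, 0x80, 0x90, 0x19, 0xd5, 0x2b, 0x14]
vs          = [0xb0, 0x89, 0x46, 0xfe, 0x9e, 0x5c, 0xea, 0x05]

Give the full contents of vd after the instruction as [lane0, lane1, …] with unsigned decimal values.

register lanes = 256/32 = 8
active while 4+j < 7, i.e. j ∈ [0,3) capped at 8 ⇒ 3
  i=0: add(0xe0,0xb0) → 400
  i=1: add(0x6d,0x89) → 246
  i=2: add(0x80,0x46) → 198
  i=3: tail/keep → 144
  i=4: tail/keep → 25
  i=5: tail/keep → 213
  i=6: tail/keep → 43
  i=7: tail/keep → 20

vd = [400, 246, 198, 144, 25, 213, 43, 20]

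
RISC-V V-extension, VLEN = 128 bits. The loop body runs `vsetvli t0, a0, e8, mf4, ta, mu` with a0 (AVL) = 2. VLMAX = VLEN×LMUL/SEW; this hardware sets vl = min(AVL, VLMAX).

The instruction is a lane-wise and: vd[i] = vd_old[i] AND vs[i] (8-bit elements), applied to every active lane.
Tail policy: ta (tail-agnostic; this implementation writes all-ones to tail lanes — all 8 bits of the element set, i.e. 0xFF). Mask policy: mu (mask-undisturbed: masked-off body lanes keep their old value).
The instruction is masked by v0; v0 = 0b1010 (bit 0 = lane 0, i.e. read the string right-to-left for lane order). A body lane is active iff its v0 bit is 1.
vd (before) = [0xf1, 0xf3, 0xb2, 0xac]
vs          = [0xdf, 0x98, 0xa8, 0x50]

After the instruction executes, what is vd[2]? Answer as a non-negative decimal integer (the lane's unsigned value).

vd[2] = 255

lanes per group: 128·1/4/8 = 4
vl = min(AVL, VLMAX) = min(2, 4) = 2
lane  0: mask-off/keep ⇒ 0xf1
lane  1: and(0xf3,0x98) ⇒ 0x90
lane  2: tail/ones ⇒ 0xff
lane  3: tail/ones ⇒ 0xff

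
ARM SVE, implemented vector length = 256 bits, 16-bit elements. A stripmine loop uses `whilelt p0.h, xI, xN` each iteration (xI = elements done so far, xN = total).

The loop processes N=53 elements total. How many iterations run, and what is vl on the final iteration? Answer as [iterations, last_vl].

lane count: 256 div 16 = 16
N=53: ⌈53/16⌉ = 4 iters; last vl = 53 − 3×16 = 5

[iterations, last_vl] = [4, 5]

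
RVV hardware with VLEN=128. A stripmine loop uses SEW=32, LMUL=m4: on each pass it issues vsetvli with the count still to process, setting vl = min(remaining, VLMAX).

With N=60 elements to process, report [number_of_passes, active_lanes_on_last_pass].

[iterations, last_vl] = [4, 12]

VLMAX = (128 × 4) / 32 = 16 lanes
iterations = ceil(60/16) = 4; final-pass vl = 12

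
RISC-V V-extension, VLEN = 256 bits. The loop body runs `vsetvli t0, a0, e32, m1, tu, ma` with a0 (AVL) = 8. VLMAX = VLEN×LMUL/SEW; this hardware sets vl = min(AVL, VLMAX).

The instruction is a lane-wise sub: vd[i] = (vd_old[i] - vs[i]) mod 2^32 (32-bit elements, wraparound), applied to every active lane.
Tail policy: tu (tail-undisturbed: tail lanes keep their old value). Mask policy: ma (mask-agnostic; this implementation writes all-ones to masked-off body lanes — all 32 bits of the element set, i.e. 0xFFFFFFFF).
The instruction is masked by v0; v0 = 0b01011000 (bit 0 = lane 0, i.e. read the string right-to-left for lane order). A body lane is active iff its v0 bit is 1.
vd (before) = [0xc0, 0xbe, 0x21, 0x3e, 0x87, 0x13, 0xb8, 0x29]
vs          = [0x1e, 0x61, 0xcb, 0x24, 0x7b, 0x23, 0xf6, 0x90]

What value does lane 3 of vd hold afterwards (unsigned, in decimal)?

VLMAX = (256 × 1) / 32 = 8 lanes
AVL=8 ≤ VLMAX=8, so vl = 8
vd[0] mask-off/ones -> 0xffffffff
vd[1] mask-off/ones -> 0xffffffff
vd[2] mask-off/ones -> 0xffffffff
vd[3] sub(0x3e,0x24) -> 0x1a
vd[4] sub(0x87,0x7b) -> 0x0c
vd[5] mask-off/ones -> 0xffffffff
vd[6] sub(0xb8,0xf6) -> 0xffffffc2
vd[7] mask-off/ones -> 0xffffffff

vd[3] = 26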